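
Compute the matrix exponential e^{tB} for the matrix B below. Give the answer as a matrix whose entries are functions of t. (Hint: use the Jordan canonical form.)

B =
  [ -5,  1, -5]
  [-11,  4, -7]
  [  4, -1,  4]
e^{tB} =
  [-t*exp(2*t) - exp(2*t) + 2*exp(-t), t*exp(2*t), t*exp(2*t) - 2*exp(2*t) + 2*exp(-t)]
  [-2*t*exp(2*t) - 3*exp(2*t) + 3*exp(-t), 2*t*exp(2*t) + exp(2*t), 2*t*exp(2*t) - 3*exp(2*t) + 3*exp(-t)]
  [t*exp(2*t) + exp(2*t) - exp(-t), -t*exp(2*t), -t*exp(2*t) + 2*exp(2*t) - exp(-t)]

Strategy: write B = P · J · P⁻¹ where J is a Jordan canonical form, so e^{tB} = P · e^{tJ} · P⁻¹, and e^{tJ} can be computed block-by-block.

B has Jordan form
J =
  [-1, 0, 0]
  [ 0, 2, 1]
  [ 0, 0, 2]
(up to reordering of blocks).

Per-block formulas:
  For a 1×1 block at λ = -1: exp(t · [-1]) = [e^(-1t)].
  For a 2×2 Jordan block J_2(2): exp(t · J_2(2)) = e^(2t)·(I + t·N), where N is the 2×2 nilpotent shift.

After assembling e^{tJ} and conjugating by P, we get:

e^{tB} =
  [-t*exp(2*t) - exp(2*t) + 2*exp(-t), t*exp(2*t), t*exp(2*t) - 2*exp(2*t) + 2*exp(-t)]
  [-2*t*exp(2*t) - 3*exp(2*t) + 3*exp(-t), 2*t*exp(2*t) + exp(2*t), 2*t*exp(2*t) - 3*exp(2*t) + 3*exp(-t)]
  [t*exp(2*t) + exp(2*t) - exp(-t), -t*exp(2*t), -t*exp(2*t) + 2*exp(2*t) - exp(-t)]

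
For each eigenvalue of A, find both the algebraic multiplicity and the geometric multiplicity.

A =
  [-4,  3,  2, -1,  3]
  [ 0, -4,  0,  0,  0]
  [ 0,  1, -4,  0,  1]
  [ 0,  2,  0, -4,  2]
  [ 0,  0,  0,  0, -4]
λ = -4: alg = 5, geom = 3

Step 1 — factor the characteristic polynomial to read off the algebraic multiplicities:
  χ_A(x) = (x + 4)^5

Step 2 — compute geometric multiplicities via the rank-nullity identity g(λ) = n − rank(A − λI):
  rank(A − (-4)·I) = 2, so dim ker(A − (-4)·I) = n − 2 = 3

Summary:
  λ = -4: algebraic multiplicity = 5, geometric multiplicity = 3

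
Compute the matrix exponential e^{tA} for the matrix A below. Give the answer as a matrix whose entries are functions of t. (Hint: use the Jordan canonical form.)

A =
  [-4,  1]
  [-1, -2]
e^{tA} =
  [-t*exp(-3*t) + exp(-3*t), t*exp(-3*t)]
  [-t*exp(-3*t), t*exp(-3*t) + exp(-3*t)]

Strategy: write A = P · J · P⁻¹ where J is a Jordan canonical form, so e^{tA} = P · e^{tJ} · P⁻¹, and e^{tJ} can be computed block-by-block.

A has Jordan form
J =
  [-3,  1]
  [ 0, -3]
(up to reordering of blocks).

Per-block formulas:
  For a 2×2 Jordan block J_2(-3): exp(t · J_2(-3)) = e^(-3t)·(I + t·N), where N is the 2×2 nilpotent shift.

After assembling e^{tJ} and conjugating by P, we get:

e^{tA} =
  [-t*exp(-3*t) + exp(-3*t), t*exp(-3*t)]
  [-t*exp(-3*t), t*exp(-3*t) + exp(-3*t)]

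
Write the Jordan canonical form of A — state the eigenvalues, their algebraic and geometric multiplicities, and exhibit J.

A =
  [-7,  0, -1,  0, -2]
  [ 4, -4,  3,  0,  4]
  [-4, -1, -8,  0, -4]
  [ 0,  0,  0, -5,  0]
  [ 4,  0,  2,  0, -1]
J_3(-5) ⊕ J_1(-5) ⊕ J_1(-5)

The characteristic polynomial is
  det(x·I − A) = x^5 + 25*x^4 + 250*x^3 + 1250*x^2 + 3125*x + 3125 = (x + 5)^5

Eigenvalues and multiplicities (the geometric multiplicity of λ is n − rank(A − λI), which equals the number of Jordan blocks for λ):
  λ = -5: algebraic multiplicity = 5, geometric multiplicity = 3

Determining the block sizes for each eigenvalue:
  λ = -5: with am = 5 and gm = 3, the partition is not yet determined (e.g. several partitions of 5 into 3 parts exist). Let N = A − (-5)·I. Computing rank(N^1) = 2, rank(N^2) = 1, rank(N^3) = 0; the number of blocks of size ≥ j is rank(N^{j−1}) − rank(N^j), giving [3, 1, 1]. So we have 1 block(s) of size 3, 2 block(s) of size 1 → block sizes [3, 1, 1]

Assembling the blocks gives a Jordan form
J =
  [-5,  1,  0,  0,  0]
  [ 0, -5,  1,  0,  0]
  [ 0,  0, -5,  0,  0]
  [ 0,  0,  0, -5,  0]
  [ 0,  0,  0,  0, -5]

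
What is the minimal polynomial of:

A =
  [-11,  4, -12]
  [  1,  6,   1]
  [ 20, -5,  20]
x^3 - 15*x^2 + 75*x - 125

The characteristic polynomial is χ_A(x) = (x - 5)^3, so the eigenvalues are known. The minimal polynomial is
  m_A(x) = Π_λ (x − λ)^{k_λ}
where k_λ is the size of the *largest* Jordan block for λ (equivalently, the smallest k with (A − λI)^k v = 0 for every generalised eigenvector v of λ).

  λ = 5: largest Jordan block has size 3, contributing (x − 5)^3

So m_A(x) = (x - 5)^3 = x^3 - 15*x^2 + 75*x - 125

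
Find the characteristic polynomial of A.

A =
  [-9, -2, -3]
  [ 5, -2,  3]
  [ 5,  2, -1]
x^3 + 12*x^2 + 48*x + 64

Expanding det(x·I − A) (e.g. by cofactor expansion or by noting that A is similar to its Jordan form J, which has the same characteristic polynomial as A) gives
  χ_A(x) = x^3 + 12*x^2 + 48*x + 64
which factors as (x + 4)^3. The eigenvalues (with algebraic multiplicities) are λ = -4 with multiplicity 3.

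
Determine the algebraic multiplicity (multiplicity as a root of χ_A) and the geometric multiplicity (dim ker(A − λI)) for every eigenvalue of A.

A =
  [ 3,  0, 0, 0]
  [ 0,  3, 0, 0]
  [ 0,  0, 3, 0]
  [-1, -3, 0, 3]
λ = 3: alg = 4, geom = 3

Step 1 — factor the characteristic polynomial to read off the algebraic multiplicities:
  χ_A(x) = (x - 3)^4

Step 2 — compute geometric multiplicities via the rank-nullity identity g(λ) = n − rank(A − λI):
  rank(A − (3)·I) = 1, so dim ker(A − (3)·I) = n − 1 = 3

Summary:
  λ = 3: algebraic multiplicity = 4, geometric multiplicity = 3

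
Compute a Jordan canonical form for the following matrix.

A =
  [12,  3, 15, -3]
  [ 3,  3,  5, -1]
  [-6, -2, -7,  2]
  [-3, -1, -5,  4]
J_3(3) ⊕ J_1(3)

The characteristic polynomial is
  det(x·I − A) = x^4 - 12*x^3 + 54*x^2 - 108*x + 81 = (x - 3)^4

Eigenvalues and multiplicities (the geometric multiplicity of λ is n − rank(A − λI), which equals the number of Jordan blocks for λ):
  λ = 3: algebraic multiplicity = 4, geometric multiplicity = 2

Determining the block sizes for each eigenvalue:
  λ = 3: with am = 4 and gm = 2, the partition is not yet determined (e.g. several partitions of 4 into 2 parts exist). Let N = A − (3)·I. Computing rank(N^1) = 2, rank(N^2) = 1, rank(N^3) = 0; the number of blocks of size ≥ j is rank(N^{j−1}) − rank(N^j), giving [2, 1, 1]. So we have 1 block(s) of size 3, 1 block(s) of size 1 → block sizes [3, 1]

Assembling the blocks gives a Jordan form
J =
  [3, 1, 0, 0]
  [0, 3, 1, 0]
  [0, 0, 3, 0]
  [0, 0, 0, 3]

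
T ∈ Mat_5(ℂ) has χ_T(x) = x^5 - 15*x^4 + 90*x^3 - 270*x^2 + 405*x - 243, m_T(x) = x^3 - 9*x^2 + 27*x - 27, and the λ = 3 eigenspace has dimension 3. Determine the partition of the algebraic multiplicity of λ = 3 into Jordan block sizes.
Block sizes for λ = 3: [3, 1, 1]

Step 1 — from the characteristic polynomial, algebraic multiplicity of λ = 3 is 5. From dim ker(T − (3)·I) = 3, there are exactly 3 Jordan blocks for λ = 3.
Step 2 — from the minimal polynomial, the factor (x − 3)^3 tells us the largest block for λ = 3 has size 3.
Step 3 — with total size 5, 3 blocks, and largest block 3, the block sizes (in nonincreasing order) are [3, 1, 1].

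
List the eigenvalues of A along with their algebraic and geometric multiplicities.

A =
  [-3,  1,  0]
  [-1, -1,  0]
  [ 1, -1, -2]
λ = -2: alg = 3, geom = 2

Step 1 — factor the characteristic polynomial to read off the algebraic multiplicities:
  χ_A(x) = (x + 2)^3

Step 2 — compute geometric multiplicities via the rank-nullity identity g(λ) = n − rank(A − λI):
  rank(A − (-2)·I) = 1, so dim ker(A − (-2)·I) = n − 1 = 2

Summary:
  λ = -2: algebraic multiplicity = 3, geometric multiplicity = 2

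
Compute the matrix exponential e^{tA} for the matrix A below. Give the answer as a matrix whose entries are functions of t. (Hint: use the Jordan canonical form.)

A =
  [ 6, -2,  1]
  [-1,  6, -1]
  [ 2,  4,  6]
e^{tA} =
  [2*t^2*exp(6*t) + exp(6*t), 2*t^2*exp(6*t) - 2*t*exp(6*t), t^2*exp(6*t) + t*exp(6*t)]
  [-t^2*exp(6*t) - t*exp(6*t), -t^2*exp(6*t) + exp(6*t), -t^2*exp(6*t)/2 - t*exp(6*t)]
  [-2*t^2*exp(6*t) + 2*t*exp(6*t), -2*t^2*exp(6*t) + 4*t*exp(6*t), -t^2*exp(6*t) + exp(6*t)]

Strategy: write A = P · J · P⁻¹ where J is a Jordan canonical form, so e^{tA} = P · e^{tJ} · P⁻¹, and e^{tJ} can be computed block-by-block.

A has Jordan form
J =
  [6, 1, 0]
  [0, 6, 1]
  [0, 0, 6]
(up to reordering of blocks).

Per-block formulas:
  For a 3×3 Jordan block J_3(6): exp(t · J_3(6)) = e^(6t)·(I + t·N + (t^2/2)·N^2), where N is the 3×3 nilpotent shift.

After assembling e^{tJ} and conjugating by P, we get:

e^{tA} =
  [2*t^2*exp(6*t) + exp(6*t), 2*t^2*exp(6*t) - 2*t*exp(6*t), t^2*exp(6*t) + t*exp(6*t)]
  [-t^2*exp(6*t) - t*exp(6*t), -t^2*exp(6*t) + exp(6*t), -t^2*exp(6*t)/2 - t*exp(6*t)]
  [-2*t^2*exp(6*t) + 2*t*exp(6*t), -2*t^2*exp(6*t) + 4*t*exp(6*t), -t^2*exp(6*t) + exp(6*t)]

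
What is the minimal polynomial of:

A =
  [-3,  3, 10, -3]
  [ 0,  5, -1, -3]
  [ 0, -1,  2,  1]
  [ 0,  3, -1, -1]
x^4 - 3*x^3 - 6*x^2 + 28*x - 24

The characteristic polynomial is χ_A(x) = (x - 2)^3*(x + 3), so the eigenvalues are known. The minimal polynomial is
  m_A(x) = Π_λ (x − λ)^{k_λ}
where k_λ is the size of the *largest* Jordan block for λ (equivalently, the smallest k with (A − λI)^k v = 0 for every generalised eigenvector v of λ).

  λ = -3: largest Jordan block has size 1, contributing (x + 3)
  λ = 2: largest Jordan block has size 3, contributing (x − 2)^3

So m_A(x) = (x - 2)^3*(x + 3) = x^4 - 3*x^3 - 6*x^2 + 28*x - 24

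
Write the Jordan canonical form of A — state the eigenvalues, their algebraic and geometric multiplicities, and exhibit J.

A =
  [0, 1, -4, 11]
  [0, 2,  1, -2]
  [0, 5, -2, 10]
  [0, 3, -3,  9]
J_1(0) ⊕ J_2(3) ⊕ J_1(3)

The characteristic polynomial is
  det(x·I − A) = x^4 - 9*x^3 + 27*x^2 - 27*x = x*(x - 3)^3

Eigenvalues and multiplicities (the geometric multiplicity of λ is n − rank(A − λI), which equals the number of Jordan blocks for λ):
  λ = 0: algebraic multiplicity = 1, geometric multiplicity = 1
  λ = 3: algebraic multiplicity = 3, geometric multiplicity = 2

Determining the block sizes for each eigenvalue:
  λ = 0: one block (gm = 1), so the single block has size am = 1 → block sizes [1]
  λ = 3: 2 blocks summing to 3 forces exactly one block of size 2 and the rest size 1 → block sizes [2, 1]

Assembling the blocks gives a Jordan form
J =
  [0, 0, 0, 0]
  [0, 3, 1, 0]
  [0, 0, 3, 0]
  [0, 0, 0, 3]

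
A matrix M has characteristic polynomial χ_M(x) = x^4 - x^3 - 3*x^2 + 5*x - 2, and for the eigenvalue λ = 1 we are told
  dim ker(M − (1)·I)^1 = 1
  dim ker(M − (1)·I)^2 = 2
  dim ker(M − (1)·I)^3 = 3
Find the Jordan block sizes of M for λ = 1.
Block sizes for λ = 1: [3]

From the dimensions of kernels of powers, the number of Jordan blocks of size at least j is d_j − d_{j−1} where d_j = dim ker(N^j) (with d_0 = 0). Computing the differences gives [1, 1, 1].
The number of blocks of size exactly k is (#blocks of size ≥ k) − (#blocks of size ≥ k + 1), so the partition is: 1 block(s) of size 3.
In nonincreasing order the block sizes are [3].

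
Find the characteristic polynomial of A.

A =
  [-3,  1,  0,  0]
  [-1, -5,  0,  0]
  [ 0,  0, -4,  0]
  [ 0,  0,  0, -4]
x^4 + 16*x^3 + 96*x^2 + 256*x + 256

Expanding det(x·I − A) (e.g. by cofactor expansion or by noting that A is similar to its Jordan form J, which has the same characteristic polynomial as A) gives
  χ_A(x) = x^4 + 16*x^3 + 96*x^2 + 256*x + 256
which factors as (x + 4)^4. The eigenvalues (with algebraic multiplicities) are λ = -4 with multiplicity 4.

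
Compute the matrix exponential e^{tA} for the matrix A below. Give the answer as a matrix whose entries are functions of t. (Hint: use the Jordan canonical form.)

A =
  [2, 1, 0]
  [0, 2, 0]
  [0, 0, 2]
e^{tA} =
  [exp(2*t), t*exp(2*t), 0]
  [0, exp(2*t), 0]
  [0, 0, exp(2*t)]

Strategy: write A = P · J · P⁻¹ where J is a Jordan canonical form, so e^{tA} = P · e^{tJ} · P⁻¹, and e^{tJ} can be computed block-by-block.

A has Jordan form
J =
  [2, 1, 0]
  [0, 2, 0]
  [0, 0, 2]
(up to reordering of blocks).

Per-block formulas:
  For a 2×2 Jordan block J_2(2): exp(t · J_2(2)) = e^(2t)·(I + t·N), where N is the 2×2 nilpotent shift.
  For a 1×1 block at λ = 2: exp(t · [2]) = [e^(2t)].

After assembling e^{tJ} and conjugating by P, we get:

e^{tA} =
  [exp(2*t), t*exp(2*t), 0]
  [0, exp(2*t), 0]
  [0, 0, exp(2*t)]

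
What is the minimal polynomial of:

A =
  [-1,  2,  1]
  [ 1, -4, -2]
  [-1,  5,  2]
x^3 + 3*x^2 + 3*x + 1

The characteristic polynomial is χ_A(x) = (x + 1)^3, so the eigenvalues are known. The minimal polynomial is
  m_A(x) = Π_λ (x − λ)^{k_λ}
where k_λ is the size of the *largest* Jordan block for λ (equivalently, the smallest k with (A − λI)^k v = 0 for every generalised eigenvector v of λ).

  λ = -1: largest Jordan block has size 3, contributing (x + 1)^3

So m_A(x) = (x + 1)^3 = x^3 + 3*x^2 + 3*x + 1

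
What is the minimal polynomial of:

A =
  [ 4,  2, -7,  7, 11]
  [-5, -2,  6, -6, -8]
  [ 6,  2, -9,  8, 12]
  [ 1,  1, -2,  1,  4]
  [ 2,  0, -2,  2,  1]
x^3 + 3*x^2 + 3*x + 1

The characteristic polynomial is χ_A(x) = (x + 1)^5, so the eigenvalues are known. The minimal polynomial is
  m_A(x) = Π_λ (x − λ)^{k_λ}
where k_λ is the size of the *largest* Jordan block for λ (equivalently, the smallest k with (A − λI)^k v = 0 for every generalised eigenvector v of λ).

  λ = -1: largest Jordan block has size 3, contributing (x + 1)^3

So m_A(x) = (x + 1)^3 = x^3 + 3*x^2 + 3*x + 1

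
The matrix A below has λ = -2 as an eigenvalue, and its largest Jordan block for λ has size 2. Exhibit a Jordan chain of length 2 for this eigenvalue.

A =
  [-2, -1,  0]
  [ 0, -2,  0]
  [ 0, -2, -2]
A Jordan chain for λ = -2 of length 2:
v_1 = (-1, 0, -2)ᵀ
v_2 = (0, 1, 0)ᵀ

Let N = A − (-2)·I. We want v_2 with N^2 v_2 = 0 but N^1 v_2 ≠ 0; then v_{j-1} := N · v_j for j = 2, …, 2.

Pick v_2 = (0, 1, 0)ᵀ.
Then v_1 = N · v_2 = (-1, 0, -2)ᵀ.

Sanity check: (A − (-2)·I) v_1 = (0, 0, 0)ᵀ = 0. ✓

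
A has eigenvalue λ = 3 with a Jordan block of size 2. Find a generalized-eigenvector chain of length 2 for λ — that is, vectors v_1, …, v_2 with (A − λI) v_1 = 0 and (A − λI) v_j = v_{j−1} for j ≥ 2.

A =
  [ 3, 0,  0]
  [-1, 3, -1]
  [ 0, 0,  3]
A Jordan chain for λ = 3 of length 2:
v_1 = (0, -1, 0)ᵀ
v_2 = (1, 0, 0)ᵀ

Let N = A − (3)·I. We want v_2 with N^2 v_2 = 0 but N^1 v_2 ≠ 0; then v_{j-1} := N · v_j for j = 2, …, 2.

Pick v_2 = (1, 0, 0)ᵀ.
Then v_1 = N · v_2 = (0, -1, 0)ᵀ.

Sanity check: (A − (3)·I) v_1 = (0, 0, 0)ᵀ = 0. ✓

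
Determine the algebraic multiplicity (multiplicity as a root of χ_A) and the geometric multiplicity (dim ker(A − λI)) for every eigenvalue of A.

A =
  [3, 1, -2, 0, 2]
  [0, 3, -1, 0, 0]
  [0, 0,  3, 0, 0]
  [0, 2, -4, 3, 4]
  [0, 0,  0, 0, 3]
λ = 3: alg = 5, geom = 3

Step 1 — factor the characteristic polynomial to read off the algebraic multiplicities:
  χ_A(x) = (x - 3)^5

Step 2 — compute geometric multiplicities via the rank-nullity identity g(λ) = n − rank(A − λI):
  rank(A − (3)·I) = 2, so dim ker(A − (3)·I) = n − 2 = 3

Summary:
  λ = 3: algebraic multiplicity = 5, geometric multiplicity = 3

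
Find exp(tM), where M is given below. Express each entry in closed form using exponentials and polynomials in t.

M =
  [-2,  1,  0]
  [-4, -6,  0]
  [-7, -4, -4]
e^{tM} =
  [2*t*exp(-4*t) + exp(-4*t), t*exp(-4*t), 0]
  [-4*t*exp(-4*t), -2*t*exp(-4*t) + exp(-4*t), 0]
  [t^2*exp(-4*t) - 7*t*exp(-4*t), t^2*exp(-4*t)/2 - 4*t*exp(-4*t), exp(-4*t)]

Strategy: write M = P · J · P⁻¹ where J is a Jordan canonical form, so e^{tM} = P · e^{tJ} · P⁻¹, and e^{tJ} can be computed block-by-block.

M has Jordan form
J =
  [-4,  1,  0]
  [ 0, -4,  1]
  [ 0,  0, -4]
(up to reordering of blocks).

Per-block formulas:
  For a 3×3 Jordan block J_3(-4): exp(t · J_3(-4)) = e^(-4t)·(I + t·N + (t^2/2)·N^2), where N is the 3×3 nilpotent shift.

After assembling e^{tJ} and conjugating by P, we get:

e^{tM} =
  [2*t*exp(-4*t) + exp(-4*t), t*exp(-4*t), 0]
  [-4*t*exp(-4*t), -2*t*exp(-4*t) + exp(-4*t), 0]
  [t^2*exp(-4*t) - 7*t*exp(-4*t), t^2*exp(-4*t)/2 - 4*t*exp(-4*t), exp(-4*t)]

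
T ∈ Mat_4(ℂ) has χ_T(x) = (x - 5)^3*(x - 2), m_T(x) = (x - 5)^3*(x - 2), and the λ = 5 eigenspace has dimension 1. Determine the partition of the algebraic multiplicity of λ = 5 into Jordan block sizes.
Block sizes for λ = 5: [3]

Step 1 — from the characteristic polynomial, algebraic multiplicity of λ = 5 is 3. From dim ker(T − (5)·I) = 1, there are exactly 1 Jordan blocks for λ = 5.
Step 2 — from the minimal polynomial, the factor (x − 5)^3 tells us the largest block for λ = 5 has size 3.
Step 3 — with total size 3, 1 blocks, and largest block 3, the block sizes (in nonincreasing order) are [3].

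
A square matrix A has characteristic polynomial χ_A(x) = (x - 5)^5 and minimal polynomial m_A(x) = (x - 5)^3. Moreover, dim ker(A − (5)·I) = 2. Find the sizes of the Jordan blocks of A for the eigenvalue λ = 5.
Block sizes for λ = 5: [3, 2]

Step 1 — from the characteristic polynomial, algebraic multiplicity of λ = 5 is 5. From dim ker(A − (5)·I) = 2, there are exactly 2 Jordan blocks for λ = 5.
Step 2 — from the minimal polynomial, the factor (x − 5)^3 tells us the largest block for λ = 5 has size 3.
Step 3 — with total size 5, 2 blocks, and largest block 3, the block sizes (in nonincreasing order) are [3, 2].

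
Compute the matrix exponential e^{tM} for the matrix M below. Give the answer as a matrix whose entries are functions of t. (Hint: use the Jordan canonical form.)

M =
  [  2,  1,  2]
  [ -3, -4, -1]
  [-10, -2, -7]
e^{tM} =
  [t^2*exp(-3*t) + 5*t*exp(-3*t) + exp(-3*t), t*exp(-3*t), t^2*exp(-3*t)/2 + 2*t*exp(-3*t)]
  [-t^2*exp(-3*t) - 3*t*exp(-3*t), -t*exp(-3*t) + exp(-3*t), -t^2*exp(-3*t)/2 - t*exp(-3*t)]
  [-2*t^2*exp(-3*t) - 10*t*exp(-3*t), -2*t*exp(-3*t), -t^2*exp(-3*t) - 4*t*exp(-3*t) + exp(-3*t)]

Strategy: write M = P · J · P⁻¹ where J is a Jordan canonical form, so e^{tM} = P · e^{tJ} · P⁻¹, and e^{tJ} can be computed block-by-block.

M has Jordan form
J =
  [-3,  1,  0]
  [ 0, -3,  1]
  [ 0,  0, -3]
(up to reordering of blocks).

Per-block formulas:
  For a 3×3 Jordan block J_3(-3): exp(t · J_3(-3)) = e^(-3t)·(I + t·N + (t^2/2)·N^2), where N is the 3×3 nilpotent shift.

After assembling e^{tJ} and conjugating by P, we get:

e^{tM} =
  [t^2*exp(-3*t) + 5*t*exp(-3*t) + exp(-3*t), t*exp(-3*t), t^2*exp(-3*t)/2 + 2*t*exp(-3*t)]
  [-t^2*exp(-3*t) - 3*t*exp(-3*t), -t*exp(-3*t) + exp(-3*t), -t^2*exp(-3*t)/2 - t*exp(-3*t)]
  [-2*t^2*exp(-3*t) - 10*t*exp(-3*t), -2*t*exp(-3*t), -t^2*exp(-3*t) - 4*t*exp(-3*t) + exp(-3*t)]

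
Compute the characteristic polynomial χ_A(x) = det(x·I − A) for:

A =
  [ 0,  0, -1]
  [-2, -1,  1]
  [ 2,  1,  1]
x^3

Expanding det(x·I − A) (e.g. by cofactor expansion or by noting that A is similar to its Jordan form J, which has the same characteristic polynomial as A) gives
  χ_A(x) = x^3
which factors as x^3. The eigenvalues (with algebraic multiplicities) are λ = 0 with multiplicity 3.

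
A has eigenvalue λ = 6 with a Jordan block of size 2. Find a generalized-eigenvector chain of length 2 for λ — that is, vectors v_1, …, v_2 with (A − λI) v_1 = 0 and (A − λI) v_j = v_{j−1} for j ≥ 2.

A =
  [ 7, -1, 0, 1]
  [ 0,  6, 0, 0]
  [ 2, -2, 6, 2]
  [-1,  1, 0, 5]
A Jordan chain for λ = 6 of length 2:
v_1 = (1, 0, 2, -1)ᵀ
v_2 = (1, 0, 0, 0)ᵀ

Let N = A − (6)·I. We want v_2 with N^2 v_2 = 0 but N^1 v_2 ≠ 0; then v_{j-1} := N · v_j for j = 2, …, 2.

Pick v_2 = (1, 0, 0, 0)ᵀ.
Then v_1 = N · v_2 = (1, 0, 2, -1)ᵀ.

Sanity check: (A − (6)·I) v_1 = (0, 0, 0, 0)ᵀ = 0. ✓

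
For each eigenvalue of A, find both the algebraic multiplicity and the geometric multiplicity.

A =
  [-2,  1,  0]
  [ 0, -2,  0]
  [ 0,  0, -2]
λ = -2: alg = 3, geom = 2

Step 1 — factor the characteristic polynomial to read off the algebraic multiplicities:
  χ_A(x) = (x + 2)^3

Step 2 — compute geometric multiplicities via the rank-nullity identity g(λ) = n − rank(A − λI):
  rank(A − (-2)·I) = 1, so dim ker(A − (-2)·I) = n − 1 = 2

Summary:
  λ = -2: algebraic multiplicity = 3, geometric multiplicity = 2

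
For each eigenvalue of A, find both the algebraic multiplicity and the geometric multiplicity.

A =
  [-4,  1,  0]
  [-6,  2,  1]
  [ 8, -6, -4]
λ = -2: alg = 3, geom = 1

Step 1 — factor the characteristic polynomial to read off the algebraic multiplicities:
  χ_A(x) = (x + 2)^3

Step 2 — compute geometric multiplicities via the rank-nullity identity g(λ) = n − rank(A − λI):
  rank(A − (-2)·I) = 2, so dim ker(A − (-2)·I) = n − 2 = 1

Summary:
  λ = -2: algebraic multiplicity = 3, geometric multiplicity = 1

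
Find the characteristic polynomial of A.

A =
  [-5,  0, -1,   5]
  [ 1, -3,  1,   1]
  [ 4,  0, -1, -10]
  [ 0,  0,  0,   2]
x^4 + 7*x^3 + 9*x^2 - 27*x - 54

Expanding det(x·I − A) (e.g. by cofactor expansion or by noting that A is similar to its Jordan form J, which has the same characteristic polynomial as A) gives
  χ_A(x) = x^4 + 7*x^3 + 9*x^2 - 27*x - 54
which factors as (x - 2)*(x + 3)^3. The eigenvalues (with algebraic multiplicities) are λ = -3 with multiplicity 3, λ = 2 with multiplicity 1.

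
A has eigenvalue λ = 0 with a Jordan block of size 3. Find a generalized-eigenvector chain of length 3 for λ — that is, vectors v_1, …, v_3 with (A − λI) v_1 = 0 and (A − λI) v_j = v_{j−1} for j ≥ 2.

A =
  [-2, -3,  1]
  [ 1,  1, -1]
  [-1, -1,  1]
A Jordan chain for λ = 0 of length 3:
v_1 = (2, -1, 1)ᵀ
v_2 = (-3, 1, -1)ᵀ
v_3 = (0, 1, 0)ᵀ

Let N = A − (0)·I. We want v_3 with N^3 v_3 = 0 but N^2 v_3 ≠ 0; then v_{j-1} := N · v_j for j = 3, …, 2.

Pick v_3 = (0, 1, 0)ᵀ.
Then v_2 = N · v_3 = (-3, 1, -1)ᵀ.
Then v_1 = N · v_2 = (2, -1, 1)ᵀ.

Sanity check: (A − (0)·I) v_1 = (0, 0, 0)ᵀ = 0. ✓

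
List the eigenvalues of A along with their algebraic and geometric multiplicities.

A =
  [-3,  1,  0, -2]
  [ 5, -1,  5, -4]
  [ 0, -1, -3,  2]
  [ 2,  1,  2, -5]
λ = -3: alg = 4, geom = 2

Step 1 — factor the characteristic polynomial to read off the algebraic multiplicities:
  χ_A(x) = (x + 3)^4

Step 2 — compute geometric multiplicities via the rank-nullity identity g(λ) = n − rank(A − λI):
  rank(A − (-3)·I) = 2, so dim ker(A − (-3)·I) = n − 2 = 2

Summary:
  λ = -3: algebraic multiplicity = 4, geometric multiplicity = 2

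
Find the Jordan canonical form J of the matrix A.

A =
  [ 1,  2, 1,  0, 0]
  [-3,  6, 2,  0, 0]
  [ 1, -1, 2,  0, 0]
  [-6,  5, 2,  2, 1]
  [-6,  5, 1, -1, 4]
J_3(3) ⊕ J_2(3)

The characteristic polynomial is
  det(x·I − A) = x^5 - 15*x^4 + 90*x^3 - 270*x^2 + 405*x - 243 = (x - 3)^5

Eigenvalues and multiplicities (the geometric multiplicity of λ is n − rank(A − λI), which equals the number of Jordan blocks for λ):
  λ = 3: algebraic multiplicity = 5, geometric multiplicity = 2

Determining the block sizes for each eigenvalue:
  λ = 3: with am = 5 and gm = 2, the partition is not yet determined (e.g. several partitions of 5 into 2 parts exist). Let N = A − (3)·I. Computing rank(N^1) = 3, rank(N^2) = 1, rank(N^3) = 0; the number of blocks of size ≥ j is rank(N^{j−1}) − rank(N^j), giving [2, 2, 1]. So we have 1 block(s) of size 3, 1 block(s) of size 2 → block sizes [3, 2]

Assembling the blocks gives a Jordan form
J =
  [3, 1, 0, 0, 0]
  [0, 3, 1, 0, 0]
  [0, 0, 3, 0, 0]
  [0, 0, 0, 3, 1]
  [0, 0, 0, 0, 3]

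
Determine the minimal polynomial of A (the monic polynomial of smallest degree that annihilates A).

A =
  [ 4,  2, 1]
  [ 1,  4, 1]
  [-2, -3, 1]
x^3 - 9*x^2 + 27*x - 27

The characteristic polynomial is χ_A(x) = (x - 3)^3, so the eigenvalues are known. The minimal polynomial is
  m_A(x) = Π_λ (x − λ)^{k_λ}
where k_λ is the size of the *largest* Jordan block for λ (equivalently, the smallest k with (A − λI)^k v = 0 for every generalised eigenvector v of λ).

  λ = 3: largest Jordan block has size 3, contributing (x − 3)^3

So m_A(x) = (x - 3)^3 = x^3 - 9*x^2 + 27*x - 27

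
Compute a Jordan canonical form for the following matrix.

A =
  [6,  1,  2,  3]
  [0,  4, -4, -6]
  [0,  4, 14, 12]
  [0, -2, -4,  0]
J_2(6) ⊕ J_1(6) ⊕ J_1(6)

The characteristic polynomial is
  det(x·I − A) = x^4 - 24*x^3 + 216*x^2 - 864*x + 1296 = (x - 6)^4

Eigenvalues and multiplicities (the geometric multiplicity of λ is n − rank(A − λI), which equals the number of Jordan blocks for λ):
  λ = 6: algebraic multiplicity = 4, geometric multiplicity = 3

Determining the block sizes for each eigenvalue:
  λ = 6: 3 blocks summing to 4 forces exactly one block of size 2 and the rest size 1 → block sizes [2, 1, 1]

Assembling the blocks gives a Jordan form
J =
  [6, 1, 0, 0]
  [0, 6, 0, 0]
  [0, 0, 6, 0]
  [0, 0, 0, 6]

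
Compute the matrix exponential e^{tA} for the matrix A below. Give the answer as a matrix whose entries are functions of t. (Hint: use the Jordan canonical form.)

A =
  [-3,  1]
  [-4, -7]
e^{tA} =
  [2*t*exp(-5*t) + exp(-5*t), t*exp(-5*t)]
  [-4*t*exp(-5*t), -2*t*exp(-5*t) + exp(-5*t)]

Strategy: write A = P · J · P⁻¹ where J is a Jordan canonical form, so e^{tA} = P · e^{tJ} · P⁻¹, and e^{tJ} can be computed block-by-block.

A has Jordan form
J =
  [-5,  1]
  [ 0, -5]
(up to reordering of blocks).

Per-block formulas:
  For a 2×2 Jordan block J_2(-5): exp(t · J_2(-5)) = e^(-5t)·(I + t·N), where N is the 2×2 nilpotent shift.

After assembling e^{tJ} and conjugating by P, we get:

e^{tA} =
  [2*t*exp(-5*t) + exp(-5*t), t*exp(-5*t)]
  [-4*t*exp(-5*t), -2*t*exp(-5*t) + exp(-5*t)]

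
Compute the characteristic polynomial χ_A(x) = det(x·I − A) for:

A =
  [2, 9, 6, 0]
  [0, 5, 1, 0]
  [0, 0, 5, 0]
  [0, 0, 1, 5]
x^4 - 17*x^3 + 105*x^2 - 275*x + 250

Expanding det(x·I − A) (e.g. by cofactor expansion or by noting that A is similar to its Jordan form J, which has the same characteristic polynomial as A) gives
  χ_A(x) = x^4 - 17*x^3 + 105*x^2 - 275*x + 250
which factors as (x - 5)^3*(x - 2). The eigenvalues (with algebraic multiplicities) are λ = 2 with multiplicity 1, λ = 5 with multiplicity 3.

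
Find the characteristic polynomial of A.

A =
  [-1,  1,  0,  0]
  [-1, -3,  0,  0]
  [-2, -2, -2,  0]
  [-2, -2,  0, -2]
x^4 + 8*x^3 + 24*x^2 + 32*x + 16

Expanding det(x·I − A) (e.g. by cofactor expansion or by noting that A is similar to its Jordan form J, which has the same characteristic polynomial as A) gives
  χ_A(x) = x^4 + 8*x^3 + 24*x^2 + 32*x + 16
which factors as (x + 2)^4. The eigenvalues (with algebraic multiplicities) are λ = -2 with multiplicity 4.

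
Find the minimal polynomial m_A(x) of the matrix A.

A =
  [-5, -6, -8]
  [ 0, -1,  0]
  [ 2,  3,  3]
x^2 + 2*x + 1

The characteristic polynomial is χ_A(x) = (x + 1)^3, so the eigenvalues are known. The minimal polynomial is
  m_A(x) = Π_λ (x − λ)^{k_λ}
where k_λ is the size of the *largest* Jordan block for λ (equivalently, the smallest k with (A − λI)^k v = 0 for every generalised eigenvector v of λ).

  λ = -1: largest Jordan block has size 2, contributing (x + 1)^2

So m_A(x) = (x + 1)^2 = x^2 + 2*x + 1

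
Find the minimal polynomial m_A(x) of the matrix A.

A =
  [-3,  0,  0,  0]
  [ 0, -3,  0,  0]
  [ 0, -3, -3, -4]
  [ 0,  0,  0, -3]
x^2 + 6*x + 9

The characteristic polynomial is χ_A(x) = (x + 3)^4, so the eigenvalues are known. The minimal polynomial is
  m_A(x) = Π_λ (x − λ)^{k_λ}
where k_λ is the size of the *largest* Jordan block for λ (equivalently, the smallest k with (A − λI)^k v = 0 for every generalised eigenvector v of λ).

  λ = -3: largest Jordan block has size 2, contributing (x + 3)^2

So m_A(x) = (x + 3)^2 = x^2 + 6*x + 9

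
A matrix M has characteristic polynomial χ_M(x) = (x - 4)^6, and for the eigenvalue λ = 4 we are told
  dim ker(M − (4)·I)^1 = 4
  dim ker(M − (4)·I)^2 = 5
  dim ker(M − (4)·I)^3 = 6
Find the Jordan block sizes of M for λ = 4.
Block sizes for λ = 4: [3, 1, 1, 1]

From the dimensions of kernels of powers, the number of Jordan blocks of size at least j is d_j − d_{j−1} where d_j = dim ker(N^j) (with d_0 = 0). Computing the differences gives [4, 1, 1].
The number of blocks of size exactly k is (#blocks of size ≥ k) − (#blocks of size ≥ k + 1), so the partition is: 3 block(s) of size 1, 1 block(s) of size 3.
In nonincreasing order the block sizes are [3, 1, 1, 1].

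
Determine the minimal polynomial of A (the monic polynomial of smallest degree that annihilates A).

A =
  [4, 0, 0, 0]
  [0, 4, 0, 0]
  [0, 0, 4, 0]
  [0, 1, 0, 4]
x^2 - 8*x + 16

The characteristic polynomial is χ_A(x) = (x - 4)^4, so the eigenvalues are known. The minimal polynomial is
  m_A(x) = Π_λ (x − λ)^{k_λ}
where k_λ is the size of the *largest* Jordan block for λ (equivalently, the smallest k with (A − λI)^k v = 0 for every generalised eigenvector v of λ).

  λ = 4: largest Jordan block has size 2, contributing (x − 4)^2

So m_A(x) = (x - 4)^2 = x^2 - 8*x + 16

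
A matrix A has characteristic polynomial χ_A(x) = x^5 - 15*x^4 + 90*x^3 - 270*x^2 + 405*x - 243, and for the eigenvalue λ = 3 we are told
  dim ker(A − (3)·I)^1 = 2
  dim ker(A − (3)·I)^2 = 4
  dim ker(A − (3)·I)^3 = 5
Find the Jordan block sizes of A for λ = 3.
Block sizes for λ = 3: [3, 2]

From the dimensions of kernels of powers, the number of Jordan blocks of size at least j is d_j − d_{j−1} where d_j = dim ker(N^j) (with d_0 = 0). Computing the differences gives [2, 2, 1].
The number of blocks of size exactly k is (#blocks of size ≥ k) − (#blocks of size ≥ k + 1), so the partition is: 1 block(s) of size 2, 1 block(s) of size 3.
In nonincreasing order the block sizes are [3, 2].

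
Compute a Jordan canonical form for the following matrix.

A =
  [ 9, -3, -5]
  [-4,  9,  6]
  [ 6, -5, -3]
J_3(5)

The characteristic polynomial is
  det(x·I − A) = x^3 - 15*x^2 + 75*x - 125 = (x - 5)^3

Eigenvalues and multiplicities (the geometric multiplicity of λ is n − rank(A − λI), which equals the number of Jordan blocks for λ):
  λ = 5: algebraic multiplicity = 3, geometric multiplicity = 1

Determining the block sizes for each eigenvalue:
  λ = 5: one block (gm = 1), so the single block has size am = 3 → block sizes [3]

Assembling the blocks gives a Jordan form
J =
  [5, 1, 0]
  [0, 5, 1]
  [0, 0, 5]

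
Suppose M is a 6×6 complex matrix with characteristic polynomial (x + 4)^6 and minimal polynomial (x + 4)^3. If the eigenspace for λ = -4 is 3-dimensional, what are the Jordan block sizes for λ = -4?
Block sizes for λ = -4: [3, 2, 1]

Step 1 — from the characteristic polynomial, algebraic multiplicity of λ = -4 is 6. From dim ker(M − (-4)·I) = 3, there are exactly 3 Jordan blocks for λ = -4.
Step 2 — from the minimal polynomial, the factor (x + 4)^3 tells us the largest block for λ = -4 has size 3.
Step 3 — with total size 6, 3 blocks, and largest block 3, the block sizes (in nonincreasing order) are [3, 2, 1].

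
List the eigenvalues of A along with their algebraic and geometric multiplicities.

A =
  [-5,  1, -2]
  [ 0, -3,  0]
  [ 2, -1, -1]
λ = -3: alg = 3, geom = 2

Step 1 — factor the characteristic polynomial to read off the algebraic multiplicities:
  χ_A(x) = (x + 3)^3

Step 2 — compute geometric multiplicities via the rank-nullity identity g(λ) = n − rank(A − λI):
  rank(A − (-3)·I) = 1, so dim ker(A − (-3)·I) = n − 1 = 2

Summary:
  λ = -3: algebraic multiplicity = 3, geometric multiplicity = 2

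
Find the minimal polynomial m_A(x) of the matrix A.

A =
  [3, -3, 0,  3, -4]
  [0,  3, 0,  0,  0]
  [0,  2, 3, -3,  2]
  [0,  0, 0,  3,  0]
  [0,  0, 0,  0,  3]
x^2 - 6*x + 9

The characteristic polynomial is χ_A(x) = (x - 3)^5, so the eigenvalues are known. The minimal polynomial is
  m_A(x) = Π_λ (x − λ)^{k_λ}
where k_λ is the size of the *largest* Jordan block for λ (equivalently, the smallest k with (A − λI)^k v = 0 for every generalised eigenvector v of λ).

  λ = 3: largest Jordan block has size 2, contributing (x − 3)^2

So m_A(x) = (x - 3)^2 = x^2 - 6*x + 9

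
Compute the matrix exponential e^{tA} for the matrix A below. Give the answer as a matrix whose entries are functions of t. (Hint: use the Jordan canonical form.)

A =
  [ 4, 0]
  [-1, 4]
e^{tA} =
  [exp(4*t), 0]
  [-t*exp(4*t), exp(4*t)]

Strategy: write A = P · J · P⁻¹ where J is a Jordan canonical form, so e^{tA} = P · e^{tJ} · P⁻¹, and e^{tJ} can be computed block-by-block.

A has Jordan form
J =
  [4, 1]
  [0, 4]
(up to reordering of blocks).

Per-block formulas:
  For a 2×2 Jordan block J_2(4): exp(t · J_2(4)) = e^(4t)·(I + t·N), where N is the 2×2 nilpotent shift.

After assembling e^{tJ} and conjugating by P, we get:

e^{tA} =
  [exp(4*t), 0]
  [-t*exp(4*t), exp(4*t)]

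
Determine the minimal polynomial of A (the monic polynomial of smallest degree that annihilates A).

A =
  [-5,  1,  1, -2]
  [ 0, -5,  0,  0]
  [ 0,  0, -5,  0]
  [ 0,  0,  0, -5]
x^2 + 10*x + 25

The characteristic polynomial is χ_A(x) = (x + 5)^4, so the eigenvalues are known. The minimal polynomial is
  m_A(x) = Π_λ (x − λ)^{k_λ}
where k_λ is the size of the *largest* Jordan block for λ (equivalently, the smallest k with (A − λI)^k v = 0 for every generalised eigenvector v of λ).

  λ = -5: largest Jordan block has size 2, contributing (x + 5)^2

So m_A(x) = (x + 5)^2 = x^2 + 10*x + 25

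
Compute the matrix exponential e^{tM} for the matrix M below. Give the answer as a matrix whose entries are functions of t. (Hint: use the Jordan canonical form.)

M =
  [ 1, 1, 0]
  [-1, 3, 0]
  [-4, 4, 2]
e^{tM} =
  [-t*exp(2*t) + exp(2*t), t*exp(2*t), 0]
  [-t*exp(2*t), t*exp(2*t) + exp(2*t), 0]
  [-4*t*exp(2*t), 4*t*exp(2*t), exp(2*t)]

Strategy: write M = P · J · P⁻¹ where J is a Jordan canonical form, so e^{tM} = P · e^{tJ} · P⁻¹, and e^{tJ} can be computed block-by-block.

M has Jordan form
J =
  [2, 1, 0]
  [0, 2, 0]
  [0, 0, 2]
(up to reordering of blocks).

Per-block formulas:
  For a 1×1 block at λ = 2: exp(t · [2]) = [e^(2t)].
  For a 2×2 Jordan block J_2(2): exp(t · J_2(2)) = e^(2t)·(I + t·N), where N is the 2×2 nilpotent shift.

After assembling e^{tJ} and conjugating by P, we get:

e^{tM} =
  [-t*exp(2*t) + exp(2*t), t*exp(2*t), 0]
  [-t*exp(2*t), t*exp(2*t) + exp(2*t), 0]
  [-4*t*exp(2*t), 4*t*exp(2*t), exp(2*t)]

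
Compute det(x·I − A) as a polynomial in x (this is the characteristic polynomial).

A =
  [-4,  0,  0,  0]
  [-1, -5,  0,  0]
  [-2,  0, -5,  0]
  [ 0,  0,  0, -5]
x^4 + 19*x^3 + 135*x^2 + 425*x + 500

Expanding det(x·I − A) (e.g. by cofactor expansion or by noting that A is similar to its Jordan form J, which has the same characteristic polynomial as A) gives
  χ_A(x) = x^4 + 19*x^3 + 135*x^2 + 425*x + 500
which factors as (x + 4)*(x + 5)^3. The eigenvalues (with algebraic multiplicities) are λ = -5 with multiplicity 3, λ = -4 with multiplicity 1.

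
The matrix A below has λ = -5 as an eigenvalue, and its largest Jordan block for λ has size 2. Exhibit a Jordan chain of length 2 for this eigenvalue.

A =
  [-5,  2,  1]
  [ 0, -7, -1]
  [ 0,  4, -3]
A Jordan chain for λ = -5 of length 2:
v_1 = (2, -2, 4)ᵀ
v_2 = (0, 1, 0)ᵀ

Let N = A − (-5)·I. We want v_2 with N^2 v_2 = 0 but N^1 v_2 ≠ 0; then v_{j-1} := N · v_j for j = 2, …, 2.

Pick v_2 = (0, 1, 0)ᵀ.
Then v_1 = N · v_2 = (2, -2, 4)ᵀ.

Sanity check: (A − (-5)·I) v_1 = (0, 0, 0)ᵀ = 0. ✓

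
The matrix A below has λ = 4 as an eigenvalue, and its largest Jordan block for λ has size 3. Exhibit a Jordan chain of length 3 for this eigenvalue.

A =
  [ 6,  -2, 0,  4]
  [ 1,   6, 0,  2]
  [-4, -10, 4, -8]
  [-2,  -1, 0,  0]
A Jordan chain for λ = 4 of length 3:
v_1 = (-6, 0, -2, 3)ᵀ
v_2 = (2, 1, -4, -2)ᵀ
v_3 = (1, 0, 0, 0)ᵀ

Let N = A − (4)·I. We want v_3 with N^3 v_3 = 0 but N^2 v_3 ≠ 0; then v_{j-1} := N · v_j for j = 3, …, 2.

Pick v_3 = (1, 0, 0, 0)ᵀ.
Then v_2 = N · v_3 = (2, 1, -4, -2)ᵀ.
Then v_1 = N · v_2 = (-6, 0, -2, 3)ᵀ.

Sanity check: (A − (4)·I) v_1 = (0, 0, 0, 0)ᵀ = 0. ✓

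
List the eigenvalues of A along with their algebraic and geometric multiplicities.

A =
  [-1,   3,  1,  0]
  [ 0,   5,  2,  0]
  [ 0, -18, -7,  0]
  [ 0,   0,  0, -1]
λ = -1: alg = 4, geom = 3

Step 1 — factor the characteristic polynomial to read off the algebraic multiplicities:
  χ_A(x) = (x + 1)^4

Step 2 — compute geometric multiplicities via the rank-nullity identity g(λ) = n − rank(A − λI):
  rank(A − (-1)·I) = 1, so dim ker(A − (-1)·I) = n − 1 = 3

Summary:
  λ = -1: algebraic multiplicity = 4, geometric multiplicity = 3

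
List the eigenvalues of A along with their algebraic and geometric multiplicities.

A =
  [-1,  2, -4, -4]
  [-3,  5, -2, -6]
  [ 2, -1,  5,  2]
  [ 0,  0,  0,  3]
λ = 3: alg = 4, geom = 2

Step 1 — factor the characteristic polynomial to read off the algebraic multiplicities:
  χ_A(x) = (x - 3)^4

Step 2 — compute geometric multiplicities via the rank-nullity identity g(λ) = n − rank(A − λI):
  rank(A − (3)·I) = 2, so dim ker(A − (3)·I) = n − 2 = 2

Summary:
  λ = 3: algebraic multiplicity = 4, geometric multiplicity = 2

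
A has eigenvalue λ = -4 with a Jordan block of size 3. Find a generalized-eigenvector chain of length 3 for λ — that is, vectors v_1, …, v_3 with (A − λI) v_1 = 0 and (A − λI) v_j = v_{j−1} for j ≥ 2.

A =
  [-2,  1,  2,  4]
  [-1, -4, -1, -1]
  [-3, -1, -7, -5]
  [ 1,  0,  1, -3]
A Jordan chain for λ = -4 of length 3:
v_1 = (1, 0, -1, 0)ᵀ
v_2 = (2, -1, -3, 1)ᵀ
v_3 = (1, 0, 0, 0)ᵀ

Let N = A − (-4)·I. We want v_3 with N^3 v_3 = 0 but N^2 v_3 ≠ 0; then v_{j-1} := N · v_j for j = 3, …, 2.

Pick v_3 = (1, 0, 0, 0)ᵀ.
Then v_2 = N · v_3 = (2, -1, -3, 1)ᵀ.
Then v_1 = N · v_2 = (1, 0, -1, 0)ᵀ.

Sanity check: (A − (-4)·I) v_1 = (0, 0, 0, 0)ᵀ = 0. ✓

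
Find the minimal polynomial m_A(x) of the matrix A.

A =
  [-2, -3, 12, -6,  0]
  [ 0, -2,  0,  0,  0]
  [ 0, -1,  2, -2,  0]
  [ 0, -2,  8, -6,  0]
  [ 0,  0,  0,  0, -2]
x^2 + 4*x + 4

The characteristic polynomial is χ_A(x) = (x + 2)^5, so the eigenvalues are known. The minimal polynomial is
  m_A(x) = Π_λ (x − λ)^{k_λ}
where k_λ is the size of the *largest* Jordan block for λ (equivalently, the smallest k with (A − λI)^k v = 0 for every generalised eigenvector v of λ).

  λ = -2: largest Jordan block has size 2, contributing (x + 2)^2

So m_A(x) = (x + 2)^2 = x^2 + 4*x + 4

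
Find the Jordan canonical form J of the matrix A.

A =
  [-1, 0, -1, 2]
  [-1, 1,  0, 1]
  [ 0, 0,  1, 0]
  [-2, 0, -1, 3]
J_2(1) ⊕ J_2(1)

The characteristic polynomial is
  det(x·I − A) = x^4 - 4*x^3 + 6*x^2 - 4*x + 1 = (x - 1)^4

Eigenvalues and multiplicities (the geometric multiplicity of λ is n − rank(A − λI), which equals the number of Jordan blocks for λ):
  λ = 1: algebraic multiplicity = 4, geometric multiplicity = 2

Determining the block sizes for each eigenvalue:
  λ = 1: with am = 4 and gm = 2, the partition is not yet determined (e.g. several partitions of 4 into 2 parts exist). Let N = A − (1)·I. Computing rank(N^1) = 2, rank(N^2) = 0; the number of blocks of size ≥ j is rank(N^{j−1}) − rank(N^j), giving [2, 2]. So we have 2 block(s) of size 2 → block sizes [2, 2]

Assembling the blocks gives a Jordan form
J =
  [1, 1, 0, 0]
  [0, 1, 0, 0]
  [0, 0, 1, 1]
  [0, 0, 0, 1]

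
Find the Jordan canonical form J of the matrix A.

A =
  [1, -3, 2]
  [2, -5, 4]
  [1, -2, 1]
J_3(-1)

The characteristic polynomial is
  det(x·I − A) = x^3 + 3*x^2 + 3*x + 1 = (x + 1)^3

Eigenvalues and multiplicities (the geometric multiplicity of λ is n − rank(A − λI), which equals the number of Jordan blocks for λ):
  λ = -1: algebraic multiplicity = 3, geometric multiplicity = 1

Determining the block sizes for each eigenvalue:
  λ = -1: one block (gm = 1), so the single block has size am = 3 → block sizes [3]

Assembling the blocks gives a Jordan form
J =
  [-1,  1,  0]
  [ 0, -1,  1]
  [ 0,  0, -1]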